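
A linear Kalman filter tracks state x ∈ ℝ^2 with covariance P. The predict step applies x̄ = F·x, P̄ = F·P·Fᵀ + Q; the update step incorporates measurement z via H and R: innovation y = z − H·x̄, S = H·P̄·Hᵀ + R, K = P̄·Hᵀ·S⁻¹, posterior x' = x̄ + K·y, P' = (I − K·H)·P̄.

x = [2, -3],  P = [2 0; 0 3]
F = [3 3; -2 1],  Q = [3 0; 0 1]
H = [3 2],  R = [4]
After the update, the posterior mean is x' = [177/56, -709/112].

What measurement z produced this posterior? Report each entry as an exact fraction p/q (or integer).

x̄ = F·x = [-3, -7]
P̄ = F·P·Fᵀ + Q = [48 -3; -3 12]
S = H·P̄·Hᵀ + R = [448]
K = P̄·Hᵀ·S⁻¹ = [69/224; 15/448]
x' − x̄ = [345/56, 75/112] = K·y
y = (KᵀK)⁻¹·Kᵀ·(x' − x̄) = [20]
z = y + H·x̄ = [20] + [-23] = [-3]

z = [-3]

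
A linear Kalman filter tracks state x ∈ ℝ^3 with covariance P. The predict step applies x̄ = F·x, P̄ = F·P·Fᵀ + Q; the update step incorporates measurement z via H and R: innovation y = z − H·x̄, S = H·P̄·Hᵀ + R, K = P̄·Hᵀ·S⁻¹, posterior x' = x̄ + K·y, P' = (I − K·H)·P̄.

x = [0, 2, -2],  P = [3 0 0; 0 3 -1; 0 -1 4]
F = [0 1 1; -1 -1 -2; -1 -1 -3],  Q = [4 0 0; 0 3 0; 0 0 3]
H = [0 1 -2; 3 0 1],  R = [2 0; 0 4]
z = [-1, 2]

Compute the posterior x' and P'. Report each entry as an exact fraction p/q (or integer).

x' = [2104/4461, 349/1487, 3022/4461]
P' = [3629/4461 -2818/1487 -5215/4461; -2818/1487 15154/1487 8134/1487; -5215/4461 8134/1487 15209/4461]

x̄ = F·x = [0, 2, 4]
P̄ = F·P·Fᵀ + Q = [9 -8 -11; -8 21 25; -11 25 39]
y = z − H·x̄ = [5, -2]
S = H·P̄·Hᵀ + R = [79 -11; -11 58]
K = P̄·Hᵀ·S⁻¹ = [988/4461 1418/4461; -557/1487 -80/1487; -3008/4461 -109/4461]
x' = x̄ + K·y = [2104/4461, 349/1487, 3022/4461]
P' = (I − K·H)·P̄ = [3629/4461 -2818/1487 -5215/4461; -2818/1487 15154/1487 8134/1487; -5215/4461 8134/1487 15209/4461]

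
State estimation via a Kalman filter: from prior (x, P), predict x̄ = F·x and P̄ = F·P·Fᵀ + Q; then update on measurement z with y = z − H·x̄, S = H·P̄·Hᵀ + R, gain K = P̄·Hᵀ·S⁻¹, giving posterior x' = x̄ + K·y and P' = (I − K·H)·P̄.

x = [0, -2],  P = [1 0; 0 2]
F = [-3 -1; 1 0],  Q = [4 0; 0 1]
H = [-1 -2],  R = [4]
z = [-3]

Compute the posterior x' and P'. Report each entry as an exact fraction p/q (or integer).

x̄ = F·x = [2, 0]
P̄ = F·P·Fᵀ + Q = [15 -3; -3 2]
y = z − H·x̄ = [-1]
S = H·P̄·Hᵀ + R = [15]
K = P̄·Hᵀ·S⁻¹ = [-3/5; -1/15]
x' = x̄ + K·y = [13/5, 1/15]
P' = (I − K·H)·P̄ = [48/5 -18/5; -18/5 29/15]

x' = [13/5, 1/15]
P' = [48/5 -18/5; -18/5 29/15]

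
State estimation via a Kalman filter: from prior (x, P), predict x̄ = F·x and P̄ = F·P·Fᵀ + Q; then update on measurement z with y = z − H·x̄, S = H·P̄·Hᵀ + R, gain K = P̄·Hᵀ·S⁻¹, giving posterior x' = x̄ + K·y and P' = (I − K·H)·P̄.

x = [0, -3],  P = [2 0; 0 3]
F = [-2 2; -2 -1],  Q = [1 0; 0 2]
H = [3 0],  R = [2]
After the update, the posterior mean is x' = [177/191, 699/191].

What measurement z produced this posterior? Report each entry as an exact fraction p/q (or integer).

z = [3]

x̄ = F·x = [-6, 3]
P̄ = F·P·Fᵀ + Q = [21 2; 2 13]
S = H·P̄·Hᵀ + R = [191]
K = P̄·Hᵀ·S⁻¹ = [63/191; 6/191]
x' − x̄ = [1323/191, 126/191] = K·y
y = (KᵀK)⁻¹·Kᵀ·(x' − x̄) = [21]
z = y + H·x̄ = [21] + [-18] = [3]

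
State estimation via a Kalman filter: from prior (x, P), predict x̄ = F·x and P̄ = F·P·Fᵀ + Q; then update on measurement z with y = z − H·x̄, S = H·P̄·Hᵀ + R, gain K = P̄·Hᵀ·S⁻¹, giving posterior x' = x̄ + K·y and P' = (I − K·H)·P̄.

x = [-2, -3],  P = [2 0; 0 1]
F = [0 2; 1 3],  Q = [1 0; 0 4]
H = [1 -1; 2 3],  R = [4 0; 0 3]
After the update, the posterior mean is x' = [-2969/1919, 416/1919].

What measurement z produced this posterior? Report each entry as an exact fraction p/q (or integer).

z = [-3, -2]

x̄ = F·x = [-6, -11]
P̄ = F·P·Fᵀ + Q = [5 6; 6 15]
S = H·P̄·Hᵀ + R = [12 -29; -29 230]
K = P̄·Hᵀ·S⁻¹ = [582/1919 307/1919; -417/1919 423/1919]
x' − x̄ = [8545/1919, 21525/1919] = K·y
y = (KᵀK)⁻¹·Kᵀ·(x' − x̄) = [-8, 43]
z = y + H·x̄ = [-8, 43] + [5, -45] = [-3, -2]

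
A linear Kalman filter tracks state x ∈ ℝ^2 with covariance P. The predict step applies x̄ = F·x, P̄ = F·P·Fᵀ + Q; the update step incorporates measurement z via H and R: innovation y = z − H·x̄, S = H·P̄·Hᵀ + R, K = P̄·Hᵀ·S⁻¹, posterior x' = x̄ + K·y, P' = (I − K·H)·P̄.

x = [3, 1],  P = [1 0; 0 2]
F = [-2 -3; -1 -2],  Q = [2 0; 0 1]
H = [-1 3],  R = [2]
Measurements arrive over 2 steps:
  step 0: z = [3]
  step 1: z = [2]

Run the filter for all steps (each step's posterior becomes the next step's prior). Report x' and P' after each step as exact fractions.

step 0: x' = [-63/16, -1/2], P' = [111/8 5; 5 2]
step 1: x' = [3175/599, 1476/599], P' = [18152/599 6524/599; 6524/599 2462/599]

step 0: x̄ = F·x = [-9, -5]
step 0: P̄ = F·P·Fᵀ + Q = [24 14; 14 10]
step 0: y = z − H·x̄ = [9]
step 0: S = H·P̄·Hᵀ + R = [32]
step 0: K = P̄·Hᵀ·S⁻¹ = [9/16; 1/2]
step 0: x' = x̄ + K·y = [-63/16, -1/2]
step 0: P' = (I − K·H)·P̄ = [111/8 5; 5 2]
step 1: x̄ = F·x = [75/8, 79/16]
step 1: P̄ = F·P·Fᵀ + Q = [271/2 299/4; 299/4 343/8]
step 1: y = z − H·x̄ = [-55/16]
step 1: S = H·P̄·Hᵀ + R = [599/8]
step 1: K = P̄·Hᵀ·S⁻¹ = [710/599; 431/599]
step 1: x' = x̄ + K·y = [3175/599, 1476/599]
step 1: P' = (I − K·H)·P̄ = [18152/599 6524/599; 6524/599 2462/599]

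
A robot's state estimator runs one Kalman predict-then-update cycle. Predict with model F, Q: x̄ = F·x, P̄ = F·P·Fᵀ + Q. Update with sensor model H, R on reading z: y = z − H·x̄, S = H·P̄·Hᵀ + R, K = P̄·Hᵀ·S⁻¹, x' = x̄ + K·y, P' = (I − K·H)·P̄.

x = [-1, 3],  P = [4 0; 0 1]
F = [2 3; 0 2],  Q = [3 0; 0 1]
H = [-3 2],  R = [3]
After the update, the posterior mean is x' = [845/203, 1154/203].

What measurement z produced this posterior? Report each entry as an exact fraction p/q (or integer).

x̄ = F·x = [7, 6]
P̄ = F·P·Fᵀ + Q = [28 6; 6 5]
S = H·P̄·Hᵀ + R = [203]
K = P̄·Hᵀ·S⁻¹ = [-72/203; -8/203]
x' − x̄ = [-576/203, -64/203] = K·y
y = (KᵀK)⁻¹·Kᵀ·(x' − x̄) = [8]
z = y + H·x̄ = [8] + [-9] = [-1]

z = [-1]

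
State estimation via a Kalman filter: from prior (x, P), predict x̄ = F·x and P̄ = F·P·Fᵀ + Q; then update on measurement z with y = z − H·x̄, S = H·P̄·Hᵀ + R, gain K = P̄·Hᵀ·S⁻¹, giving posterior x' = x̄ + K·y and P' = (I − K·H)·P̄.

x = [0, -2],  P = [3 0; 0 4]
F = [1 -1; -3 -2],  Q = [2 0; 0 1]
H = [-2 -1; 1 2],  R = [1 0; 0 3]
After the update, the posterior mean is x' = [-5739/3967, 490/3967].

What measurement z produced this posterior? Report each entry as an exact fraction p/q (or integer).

x̄ = F·x = [2, 4]
P̄ = F·P·Fᵀ + Q = [9 -1; -1 44]
S = H·P̄·Hᵀ + R = [77 -101; -101 184]
K = P̄·Hᵀ·S⁻¹ = [-2421/3967 -1178/3967; 1059/3967 2457/3967]
x' − x̄ = [-13673/3967, -15378/3967] = K·y
y = (KᵀK)⁻¹·Kᵀ·(x' − x̄) = [11, -11]
z = y + H·x̄ = [11, -11] + [-8, 10] = [3, -1]

z = [3, -1]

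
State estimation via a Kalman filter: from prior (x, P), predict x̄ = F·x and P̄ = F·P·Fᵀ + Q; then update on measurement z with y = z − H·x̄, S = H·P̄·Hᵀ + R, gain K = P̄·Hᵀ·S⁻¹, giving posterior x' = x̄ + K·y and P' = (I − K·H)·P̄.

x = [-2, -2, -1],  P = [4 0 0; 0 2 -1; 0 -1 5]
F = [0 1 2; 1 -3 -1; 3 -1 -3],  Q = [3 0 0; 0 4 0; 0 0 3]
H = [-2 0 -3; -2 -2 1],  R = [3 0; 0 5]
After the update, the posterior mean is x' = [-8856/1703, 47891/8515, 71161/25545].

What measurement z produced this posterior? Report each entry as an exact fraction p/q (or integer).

z = [2, 2]

x̄ = F·x = [-4, 5, -1]
P̄ = F·P·Fᵀ + Q = [21 -9 -27; -9 25 23; -27 23 80]
S = H·P̄·Hᵀ + R = [483 -162; -162 213]
K = P̄·Hᵀ·S⁻¹ = [1/1703 -407/1703; -1369/8515 -1401/8515; -2818/8515 4124/25545]
x' − x̄ = [-2044/1703, 5316/8515, 96706/25545] = K·y
y = (KᵀK)⁻¹·Kᵀ·(x' − x̄) = [-9, 5]
z = y + H·x̄ = [-9, 5] + [11, -3] = [2, 2]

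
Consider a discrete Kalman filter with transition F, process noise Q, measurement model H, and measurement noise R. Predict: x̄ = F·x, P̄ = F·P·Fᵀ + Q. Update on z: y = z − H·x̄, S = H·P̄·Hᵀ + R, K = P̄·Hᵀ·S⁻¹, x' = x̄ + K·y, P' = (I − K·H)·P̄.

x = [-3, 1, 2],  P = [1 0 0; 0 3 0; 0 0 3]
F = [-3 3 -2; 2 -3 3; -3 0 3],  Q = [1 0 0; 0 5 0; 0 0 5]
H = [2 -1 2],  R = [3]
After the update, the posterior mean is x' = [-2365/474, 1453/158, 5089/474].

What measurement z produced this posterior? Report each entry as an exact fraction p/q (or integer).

x̄ = F·x = [8, -3, 15]
P̄ = F·P·Fᵀ + Q = [49 -51 -9; -51 63 21; -9 21 41]
S = H·P̄·Hᵀ + R = [474]
K = P̄·Hᵀ·S⁻¹ = [131/474; -41/158; 43/474]
x' − x̄ = [-6157/474, 1927/158, -2021/474] = K·y
y = (KᵀK)⁻¹·Kᵀ·(x' − x̄) = [-47]
z = y + H·x̄ = [-47] + [49] = [2]

z = [2]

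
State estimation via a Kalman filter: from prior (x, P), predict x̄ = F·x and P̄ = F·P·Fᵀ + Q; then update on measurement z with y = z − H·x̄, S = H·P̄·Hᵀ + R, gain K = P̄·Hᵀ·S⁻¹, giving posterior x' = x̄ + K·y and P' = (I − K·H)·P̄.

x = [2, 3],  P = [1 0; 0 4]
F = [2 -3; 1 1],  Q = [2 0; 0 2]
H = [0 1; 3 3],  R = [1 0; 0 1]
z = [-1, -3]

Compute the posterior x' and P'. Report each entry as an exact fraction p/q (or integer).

x̄ = F·x = [-5, 5]
P̄ = F·P·Fᵀ + Q = [42 -10; -10 7]
y = z − H·x̄ = [-6, -3]
S = H·P̄·Hᵀ + R = [8 -9; -9 262]
K = P̄·Hᵀ·S⁻¹ = [-1756/2015 678/2015; 1753/2015 -9/2015]
x' = x̄ + K·y = [-121/155, -32/155]
P' = (I − K·H)·P̄ = [1982/2015 -1756/2015; -1756/2015 1753/2015]

x' = [-121/155, -32/155]
P' = [1982/2015 -1756/2015; -1756/2015 1753/2015]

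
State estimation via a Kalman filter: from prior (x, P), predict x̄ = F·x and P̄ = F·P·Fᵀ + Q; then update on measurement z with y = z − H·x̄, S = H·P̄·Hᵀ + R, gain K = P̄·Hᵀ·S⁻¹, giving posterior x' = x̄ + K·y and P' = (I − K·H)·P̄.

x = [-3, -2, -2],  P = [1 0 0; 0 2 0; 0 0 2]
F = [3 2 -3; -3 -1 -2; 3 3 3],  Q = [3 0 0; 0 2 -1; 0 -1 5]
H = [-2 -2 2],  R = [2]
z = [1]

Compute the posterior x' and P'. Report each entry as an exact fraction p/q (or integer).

x' = [-4211/315, 631/105, -146/21]
P' = [9658/315 -1193/105 403/21; -1193/105 223/35 -36/7; 403/21 -36/7 100/7]

x̄ = F·x = [-7, 15, -21]
P̄ = F·P·Fᵀ + Q = [38 -1 3; -1 21 -28; 3 -28 50]
y = z − H·x̄ = [59]
S = H·P̄·Hᵀ + R = [630]
K = P̄·Hᵀ·S⁻¹ = [-34/315; -16/105; 5/21]
x' = x̄ + K·y = [-4211/315, 631/105, -146/21]
P' = (I − K·H)·P̄ = [9658/315 -1193/105 403/21; -1193/105 223/35 -36/7; 403/21 -36/7 100/7]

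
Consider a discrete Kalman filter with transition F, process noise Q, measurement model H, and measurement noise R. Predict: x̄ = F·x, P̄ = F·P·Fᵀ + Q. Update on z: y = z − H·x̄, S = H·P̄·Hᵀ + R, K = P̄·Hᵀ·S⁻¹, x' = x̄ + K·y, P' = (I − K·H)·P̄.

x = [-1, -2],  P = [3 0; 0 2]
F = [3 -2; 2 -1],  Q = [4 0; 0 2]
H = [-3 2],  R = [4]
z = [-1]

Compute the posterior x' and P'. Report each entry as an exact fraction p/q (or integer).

x' = [9/155, -68/155]
P' = [716/155 928/155; 928/155 1324/155]

x̄ = F·x = [1, 0]
P̄ = F·P·Fᵀ + Q = [39 22; 22 16]
y = z − H·x̄ = [2]
S = H·P̄·Hᵀ + R = [155]
K = P̄·Hᵀ·S⁻¹ = [-73/155; -34/155]
x' = x̄ + K·y = [9/155, -68/155]
P' = (I − K·H)·P̄ = [716/155 928/155; 928/155 1324/155]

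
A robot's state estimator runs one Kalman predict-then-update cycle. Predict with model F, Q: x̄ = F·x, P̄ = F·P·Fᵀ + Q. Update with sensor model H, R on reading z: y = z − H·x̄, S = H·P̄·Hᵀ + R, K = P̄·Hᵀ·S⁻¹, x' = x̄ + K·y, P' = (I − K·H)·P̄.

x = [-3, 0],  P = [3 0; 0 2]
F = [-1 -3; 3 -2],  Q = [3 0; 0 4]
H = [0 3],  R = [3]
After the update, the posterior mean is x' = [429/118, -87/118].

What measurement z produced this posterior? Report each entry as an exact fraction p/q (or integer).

x̄ = F·x = [3, -9]
P̄ = F·P·Fᵀ + Q = [24 3; 3 39]
S = H·P̄·Hᵀ + R = [354]
K = P̄·Hᵀ·S⁻¹ = [3/118; 39/118]
x' − x̄ = [75/118, 975/118] = K·y
y = (KᵀK)⁻¹·Kᵀ·(x' − x̄) = [25]
z = y + H·x̄ = [25] + [-27] = [-2]

z = [-2]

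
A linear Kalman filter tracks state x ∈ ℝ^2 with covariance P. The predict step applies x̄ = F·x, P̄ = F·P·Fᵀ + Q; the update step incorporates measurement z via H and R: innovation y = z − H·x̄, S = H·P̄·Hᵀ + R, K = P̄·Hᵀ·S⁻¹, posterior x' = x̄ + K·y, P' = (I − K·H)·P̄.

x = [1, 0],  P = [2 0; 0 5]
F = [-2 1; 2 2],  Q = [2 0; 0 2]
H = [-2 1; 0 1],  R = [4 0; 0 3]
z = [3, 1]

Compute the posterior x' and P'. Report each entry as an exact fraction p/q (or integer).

x̄ = F·x = [-2, 2]
P̄ = F·P·Fᵀ + Q = [15 2; 2 30]
y = z − H·x̄ = [-3, -1]
S = H·P̄·Hᵀ + R = [86 26; 26 33]
K = P̄·Hᵀ·S⁻¹ = [-488/1081 450/1081; 39/1081 952/1081]
x' = x̄ + K·y = [-1148/1081, 1093/1081]
P' = (I − K·H)·P̄ = [1651/1081 1350/1081; 1350/1081 2856/1081]

x' = [-1148/1081, 1093/1081]
P' = [1651/1081 1350/1081; 1350/1081 2856/1081]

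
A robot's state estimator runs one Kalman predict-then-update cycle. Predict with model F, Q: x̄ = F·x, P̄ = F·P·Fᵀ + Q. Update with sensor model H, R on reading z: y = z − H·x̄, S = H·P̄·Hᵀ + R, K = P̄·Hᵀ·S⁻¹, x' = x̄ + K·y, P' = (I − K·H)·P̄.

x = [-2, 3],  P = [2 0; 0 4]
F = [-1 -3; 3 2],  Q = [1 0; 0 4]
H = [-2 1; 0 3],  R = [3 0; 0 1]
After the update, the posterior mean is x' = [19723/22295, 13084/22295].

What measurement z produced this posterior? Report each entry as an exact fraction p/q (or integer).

z = [-2, 2]

x̄ = F·x = [-7, 0]
P̄ = F·P·Fᵀ + Q = [39 -30; -30 38]
S = H·P̄·Hᵀ + R = [317 294; 294 343]
K = P̄·Hᵀ·S⁻¹ = [-216/455 3222/22295; 2/455 7326/22295]
x' − x̄ = [175788/22295, 13084/22295] = K·y
y = (KᵀK)⁻¹·Kᵀ·(x' − x̄) = [-16, 2]
z = y + H·x̄ = [-16, 2] + [14, 0] = [-2, 2]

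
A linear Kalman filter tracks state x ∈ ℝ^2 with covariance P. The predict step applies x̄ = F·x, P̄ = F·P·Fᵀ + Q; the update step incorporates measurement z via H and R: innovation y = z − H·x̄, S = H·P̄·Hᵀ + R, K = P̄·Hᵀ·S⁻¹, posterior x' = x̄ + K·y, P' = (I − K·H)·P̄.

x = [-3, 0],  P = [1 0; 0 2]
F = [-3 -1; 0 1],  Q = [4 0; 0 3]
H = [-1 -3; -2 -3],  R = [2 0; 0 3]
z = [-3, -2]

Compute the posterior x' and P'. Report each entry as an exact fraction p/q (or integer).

x̄ = F·x = [9, 0]
P̄ = F·P·Fᵀ + Q = [15 -2; -2 5]
y = z − H·x̄ = [6, 16]
S = H·P̄·Hᵀ + R = [50 57; 57 84]
K = P̄·Hᵀ·S⁻¹ = [204/317 -229/317; -155/317 191/951]
x' = x̄ + K·y = [413/317, 266/951]
P' = (I − K·H)·P̄ = [1095/317 -501/317; -501/317 811/951]

x' = [413/317, 266/951]
P' = [1095/317 -501/317; -501/317 811/951]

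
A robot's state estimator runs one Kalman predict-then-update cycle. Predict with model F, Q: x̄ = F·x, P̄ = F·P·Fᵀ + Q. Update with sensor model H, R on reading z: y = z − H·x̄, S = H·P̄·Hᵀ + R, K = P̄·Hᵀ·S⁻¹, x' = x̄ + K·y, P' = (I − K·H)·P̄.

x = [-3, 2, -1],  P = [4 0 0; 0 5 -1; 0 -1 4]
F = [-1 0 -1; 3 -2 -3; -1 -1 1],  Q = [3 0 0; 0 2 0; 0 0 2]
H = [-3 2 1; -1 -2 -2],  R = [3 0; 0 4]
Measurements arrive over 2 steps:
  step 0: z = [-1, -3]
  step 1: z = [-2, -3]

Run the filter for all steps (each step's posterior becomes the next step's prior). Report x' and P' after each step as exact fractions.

step 0: x̄ = F·x = [4, -10, 0]
step 0: P̄ = F·P·Fᵀ + Q = [11 -2 -1; -2 82 -15; -1 -15 17]
step 0: y = z − H·x̄ = [31, -19]
step 0: S = H·P̄·Hᵀ + R = [417 -252; -252 279]
step 0: K = P̄·Hᵀ·S⁻¹ = [-1318/5871 -3887/17613; 1109/5871 -592/1957; -394/5871 -419/5871]
step 0: x' = x̄ + K·y = [21731/17613, 9413/5871, -4253/5871]
step 0: P' = (I − K·H)·P̄ = [24056/17613 21520/5871 -7646/1957; 21520/5871 75095/5871 -82303/5871; -7646/1957 -82303/5871 94610/5871]
step 1: x̄ = F·x = [-8972/17613, 15664/5871, -62729/17613]
step 1: P̄ = F·P·Fᵀ + Q = [223097/17613 138208/5871 -442123/17613; 138208/5871 402788/5871 -133049/1957; -442123/17613 -133049/1957 1328963/17613]
step 1: y = z − H·x̄ = [-93397/17613, -10365/1957]
step 1: S = H·P̄·Hᵀ + R = [1110617/17613 -63188/5871; -63188/5871 251111/5871]
step 1: K = P̄·Hᵀ·S⁻¹ = [-41633534/136387315 -40909917/136387315; -3449487/27277463 -16672166/27277463; 39201586/136387315 42285833/136387315]
step 1: x' = x̄ + K·y = [367970351/136387315, 179370765/27277463, -917582714/136387315]
step 1: P' = (I − K·H)·P̄ = [670136656/136387315 427751572/27277463 -2392006354/136387315; 427751572/27277463 1453437709/27277463 -1633969163/27277463; -2392006354/136387315 -1633969163/27277463 9281277326/136387315]

step 0: x' = [21731/17613, 9413/5871, -4253/5871], P' = [24056/17613 21520/5871 -7646/1957; 21520/5871 75095/5871 -82303/5871; -7646/1957 -82303/5871 94610/5871]
step 1: x' = [367970351/136387315, 179370765/27277463, -917582714/136387315], P' = [670136656/136387315 427751572/27277463 -2392006354/136387315; 427751572/27277463 1453437709/27277463 -1633969163/27277463; -2392006354/136387315 -1633969163/27277463 9281277326/136387315]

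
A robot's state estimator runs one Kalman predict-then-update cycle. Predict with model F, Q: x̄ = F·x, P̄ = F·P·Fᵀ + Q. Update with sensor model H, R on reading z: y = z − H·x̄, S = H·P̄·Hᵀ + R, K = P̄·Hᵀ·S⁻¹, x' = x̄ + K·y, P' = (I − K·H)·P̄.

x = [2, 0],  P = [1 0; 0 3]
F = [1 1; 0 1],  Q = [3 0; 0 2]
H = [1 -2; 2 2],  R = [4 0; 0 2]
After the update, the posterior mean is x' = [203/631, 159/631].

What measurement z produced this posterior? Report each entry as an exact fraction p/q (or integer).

x̄ = F·x = [2, 0]
P̄ = F·P·Fᵀ + Q = [7 3; 3 5]
S = H·P̄·Hᵀ + R = [19 -12; -12 74]
K = P̄·Hᵀ·S⁻¹ = [157/631 196/631; -163/631 110/631]
x' − x̄ = [-1059/631, 159/631] = K·y
y = (KᵀK)⁻¹·Kᵀ·(x' − x̄) = [-3, -3]
z = y + H·x̄ = [-3, -3] + [2, 4] = [-1, 1]

z = [-1, 1]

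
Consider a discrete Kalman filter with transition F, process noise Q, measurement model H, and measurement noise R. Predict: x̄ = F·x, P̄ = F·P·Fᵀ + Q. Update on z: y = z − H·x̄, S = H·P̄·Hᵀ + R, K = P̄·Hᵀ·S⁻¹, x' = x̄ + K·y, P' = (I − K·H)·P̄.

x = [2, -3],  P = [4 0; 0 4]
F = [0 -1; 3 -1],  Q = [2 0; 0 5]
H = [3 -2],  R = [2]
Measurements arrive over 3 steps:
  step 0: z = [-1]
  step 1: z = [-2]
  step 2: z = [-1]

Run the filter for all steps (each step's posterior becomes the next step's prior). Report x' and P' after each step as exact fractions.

step 0: x' = [161/47, 267/47], P' = [257/47 383/47; 383/47 594/47]
step 1: x' = [-7902/8161, -6245/16322], P' = [12290/8161 16848/8161; 16848/8161 53897/16322]
step 2: x' = [-1782375/1996009, -1792949/1996009], P' = [2905102/1996009 4003648/1996009; 4003648/1996009 6456147/1996009]

step 0: x̄ = F·x = [3, 9]
step 0: P̄ = F·P·Fᵀ + Q = [6 4; 4 45]
step 0: y = z − H·x̄ = [8]
step 0: S = H·P̄·Hᵀ + R = [188]
step 0: K = P̄·Hᵀ·S⁻¹ = [5/94; -39/94]
step 0: x' = x̄ + K·y = [161/47, 267/47]
step 0: P' = (I − K·H)·P̄ = [257/47 383/47; 383/47 594/47]
step 1: x̄ = F·x = [-267/47, 216/47]
step 1: P̄ = F·P·Fᵀ + Q = [688/47 -555/47; -555/47 844/47]
step 1: y = z − H·x̄ = [1139/47]
step 1: S = H·P̄·Hᵀ + R = [16322/47]
step 1: K = P̄·Hᵀ·S⁻¹ = [1587/8161; -3353/16322]
step 1: x' = x̄ + K·y = [-7902/8161, -6245/16322]
step 1: P' = (I − K·H)·P̄ = [12290/8161 16848/8161; 16848/8161 53897/16322]
step 2: x̄ = F·x = [6245/16322, -41167/16322]
step 2: P̄ = F·P·Fᵀ + Q = [86541/16322 -47191/16322; -47191/16322 154551/16322]
step 2: y = z − H·x̄ = [-117391/16322]
step 2: S = H·P̄·Hᵀ + R = [1996009/16322]
step 2: K = P̄·Hᵀ·S⁻¹ = [354005/1996009; -450675/1996009]
step 2: x' = x̄ + K·y = [-1782375/1996009, -1792949/1996009]
step 2: P' = (I − K·H)·P̄ = [2905102/1996009 4003648/1996009; 4003648/1996009 6456147/1996009]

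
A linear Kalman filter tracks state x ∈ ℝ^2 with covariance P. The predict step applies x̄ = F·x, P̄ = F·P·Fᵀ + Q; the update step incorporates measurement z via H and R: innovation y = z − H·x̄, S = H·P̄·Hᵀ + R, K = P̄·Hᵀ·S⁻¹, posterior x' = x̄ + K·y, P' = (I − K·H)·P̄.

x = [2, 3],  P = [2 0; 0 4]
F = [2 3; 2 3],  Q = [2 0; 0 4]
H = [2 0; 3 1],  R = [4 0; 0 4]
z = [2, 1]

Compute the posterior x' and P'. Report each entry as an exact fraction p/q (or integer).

x̄ = F·x = [13, 13]
P̄ = F·P·Fᵀ + Q = [46 44; 44 48]
y = z − H·x̄ = [-24, -51]
S = H·P̄·Hᵀ + R = [188 364; 364 730]
K = P̄·Hᵀ·S⁻¹ = [114/593 91/593; -160/593 226/593]
x' = x̄ + K·y = [332/593, 23/593]
P' = (I − K·H)·P̄ = [228/593 -320/593; -320/593 1864/593]

x' = [332/593, 23/593]
P' = [228/593 -320/593; -320/593 1864/593]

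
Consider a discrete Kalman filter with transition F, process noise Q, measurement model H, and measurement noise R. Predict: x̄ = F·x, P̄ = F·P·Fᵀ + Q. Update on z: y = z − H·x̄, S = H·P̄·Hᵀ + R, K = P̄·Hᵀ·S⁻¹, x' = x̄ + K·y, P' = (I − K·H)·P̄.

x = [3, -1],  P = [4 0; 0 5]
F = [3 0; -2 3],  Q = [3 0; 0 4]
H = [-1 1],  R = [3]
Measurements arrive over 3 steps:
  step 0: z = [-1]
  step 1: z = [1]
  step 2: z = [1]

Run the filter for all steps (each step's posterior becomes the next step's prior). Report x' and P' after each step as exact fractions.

step 0: x̄ = F·x = [9, -9]
step 0: P̄ = F·P·Fᵀ + Q = [39 -24; -24 65]
step 0: y = z − H·x̄ = [17]
step 0: S = H·P̄·Hᵀ + R = [155]
step 0: K = P̄·Hᵀ·S⁻¹ = [-63/155; 89/155]
step 0: x' = x̄ + K·y = [324/155, 118/155]
step 0: P' = (I − K·H)·P̄ = [2076/155 1887/155; 1887/155 2154/155]
step 1: x̄ = F·x = [972/155, -294/155]
step 1: P̄ = F·P·Fᵀ + Q = [19149/155 4527/155; 4527/155 5666/155]
step 1: y = z − H·x̄ = [1421/155]
step 1: S = H·P̄·Hᵀ + R = [16226/155]
step 1: K = P̄·Hᵀ·S⁻¹ = [-7311/8113; 1139/16226]
step 1: x' = x̄ + K·y = [-2307/1159, -2905/2318]
step 1: P' = (I − K·H)·P̄ = [312609/8113 290676/8113; 290676/8113 584769/16226]
step 2: x̄ = F·x = [-6921/1159, 27/122]
step 2: P̄ = F·P·Fᵀ + Q = [2837820/8113 38970/427; 38970/427 44867/854]
step 2: y = z − H·x̄ = [-12037/2318]
step 2: S = H·P̄·Hᵀ + R = [3615071/16226]
step 2: K = P̄·Hᵀ·S⁻¹ = [-4194780/3615071; -628387/3615071]
step 2: x' = x̄ + K·y = [195321/3615071, 4063169/3615071]
step 2: P' = (I − K·H)·P̄ = [180060540/3615071 167476200/3615071; 167476200/3615071 165591039/3615071]

step 0: x' = [324/155, 118/155], P' = [2076/155 1887/155; 1887/155 2154/155]
step 1: x' = [-2307/1159, -2905/2318], P' = [312609/8113 290676/8113; 290676/8113 584769/16226]
step 2: x' = [195321/3615071, 4063169/3615071], P' = [180060540/3615071 167476200/3615071; 167476200/3615071 165591039/3615071]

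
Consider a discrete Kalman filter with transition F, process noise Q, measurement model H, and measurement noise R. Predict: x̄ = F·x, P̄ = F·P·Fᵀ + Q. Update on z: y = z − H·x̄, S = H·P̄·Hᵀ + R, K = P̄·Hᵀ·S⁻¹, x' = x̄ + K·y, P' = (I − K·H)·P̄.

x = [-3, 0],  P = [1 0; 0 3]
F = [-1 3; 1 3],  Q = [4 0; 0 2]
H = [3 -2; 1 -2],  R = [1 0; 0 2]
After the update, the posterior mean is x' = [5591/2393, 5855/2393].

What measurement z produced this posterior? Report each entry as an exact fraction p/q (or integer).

z = [2, -3]

x̄ = F·x = [3, -3]
P̄ = F·P·Fᵀ + Q = [32 26; 26 30]
S = H·P̄·Hᵀ + R = [97 8; 8 50]
K = P̄·Hᵀ·S⁻¹ = [1180/2393 -1146/2393; 586/2393 -1721/2393]
x' − x̄ = [-1588/2393, 13034/2393] = K·y
y = (KᵀK)⁻¹·Kᵀ·(x' − x̄) = [-13, -12]
z = y + H·x̄ = [-13, -12] + [15, 9] = [2, -3]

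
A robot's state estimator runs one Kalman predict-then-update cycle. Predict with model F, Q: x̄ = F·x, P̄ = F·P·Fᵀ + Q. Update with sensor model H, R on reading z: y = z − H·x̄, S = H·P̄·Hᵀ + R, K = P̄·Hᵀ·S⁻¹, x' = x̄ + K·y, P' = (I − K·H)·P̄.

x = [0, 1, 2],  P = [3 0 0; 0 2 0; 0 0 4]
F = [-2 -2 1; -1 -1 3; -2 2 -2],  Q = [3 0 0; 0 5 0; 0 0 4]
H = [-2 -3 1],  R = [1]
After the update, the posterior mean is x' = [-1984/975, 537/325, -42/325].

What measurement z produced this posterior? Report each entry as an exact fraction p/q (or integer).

x̄ = F·x = [0, 5, -2]
P̄ = F·P·Fᵀ + Q = [27 22 -4; 22 46 -22; -4 -22 40]
S = H·P̄·Hᵀ + R = [975]
K = P̄·Hᵀ·S⁻¹ = [-124/975; -68/325; 38/325]
x' − x̄ = [-1984/975, -1088/325, 608/325] = K·y
y = (KᵀK)⁻¹·Kᵀ·(x' − x̄) = [16]
z = y + H·x̄ = [16] + [-17] = [-1]

z = [-1]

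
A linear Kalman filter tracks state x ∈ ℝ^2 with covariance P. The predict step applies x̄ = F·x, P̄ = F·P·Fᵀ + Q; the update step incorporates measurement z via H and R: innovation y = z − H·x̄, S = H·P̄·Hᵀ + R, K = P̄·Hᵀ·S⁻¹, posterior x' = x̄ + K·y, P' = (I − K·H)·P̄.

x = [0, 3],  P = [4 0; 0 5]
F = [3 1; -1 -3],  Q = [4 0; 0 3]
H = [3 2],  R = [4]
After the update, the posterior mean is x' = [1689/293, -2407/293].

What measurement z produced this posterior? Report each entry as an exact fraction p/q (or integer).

z = [1]

x̄ = F·x = [3, -9]
P̄ = F·P·Fᵀ + Q = [45 -27; -27 52]
S = H·P̄·Hᵀ + R = [293]
K = P̄·Hᵀ·S⁻¹ = [81/293; 23/293]
x' − x̄ = [810/293, 230/293] = K·y
y = (KᵀK)⁻¹·Kᵀ·(x' − x̄) = [10]
z = y + H·x̄ = [10] + [-9] = [1]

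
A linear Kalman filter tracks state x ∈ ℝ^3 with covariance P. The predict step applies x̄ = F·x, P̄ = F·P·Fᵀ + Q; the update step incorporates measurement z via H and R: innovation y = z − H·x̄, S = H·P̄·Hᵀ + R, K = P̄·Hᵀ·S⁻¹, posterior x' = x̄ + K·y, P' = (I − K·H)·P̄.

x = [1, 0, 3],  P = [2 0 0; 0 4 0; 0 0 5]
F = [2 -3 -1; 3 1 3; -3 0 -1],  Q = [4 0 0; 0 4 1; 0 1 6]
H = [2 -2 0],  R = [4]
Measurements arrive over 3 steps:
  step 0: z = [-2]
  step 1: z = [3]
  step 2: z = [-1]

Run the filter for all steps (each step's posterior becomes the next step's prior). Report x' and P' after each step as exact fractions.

step 0: x̄ = F·x = [-1, 12, -6]
step 0: P̄ = F·P·Fᵀ + Q = [53 -15 -7; -15 71 -32; -7 -32 29]
step 0: y = z − H·x̄ = [24]
step 0: S = H·P̄·Hᵀ + R = [620]
step 0: K = P̄·Hᵀ·S⁻¹ = [34/155; -43/155; 5/62]
step 0: x' = x̄ + K·y = [661/155, 828/155, -126/31]
step 0: P' = (I − K·H)·P̄ = [3591/155 3523/155 -557/31; 3523/155 3609/155 -562/31; -557/31 -562/31 774/31]
step 1: x̄ = F·x = [-532/155, 921/155, -1353/155]
step 1: P̄ = F·P·Fᵀ + Q = [3339/155 -5807/155 2816/155; -5807/155 25526/155 -18113/155; 2816/155 -18113/155 20409/155]
step 1: y = z − H·x̄ = [3371/155]
step 1: S = H·P̄·Hᵀ + R = [162536/155]
step 1: K = P̄·Hᵀ·S⁻¹ = [4573/40634; -31333/81268; 20929/81268]
step 1: x' = x̄ + K·y = [-40011/40634, -198553/81268, -254219/81268]
step 1: P' = (I − K·H)·P̄ = [167831/20317 163258/20317 -248359/20317; 163258/20317 357849/40634 -517647/40634; -248359/20317 -517647/40634 2524363/40634]
step 2: x̄ = F·x = [344917/40634, -300319/20317, 44935/7388]
step 2: P̄ = F·P·Fᵀ + Q = [1106493/20317 -2615980/20317 63608/1847; -2615980/20317 8086450/20317 -229759/1847; 63608/1847 -229759/1847 255347/3694]
step 2: y = z − H·x̄ = [-965872/20317]
step 2: S = H·P̄·Hᵀ + R = [57780880/20317]
step 2: K = P̄·Hᵀ·S⁻¹ = [3722473/28890440; -1070243/2889044; 3227037/28890440]
step 2: x' = x̄ + K·y = [17066613/7222610, 2043645/722261, 11151329/14445220]
step 2: P' = (I − K·H)·P̄ = [104677343/14445220 10095487/1444522 -93784073/14445220; 10095487/1444522 5582865/722261 -9701111/1444522; -93784073/14445220 -9701111/1444522 485958653/14445220]

step 0: x' = [661/155, 828/155, -126/31], P' = [3591/155 3523/155 -557/31; 3523/155 3609/155 -562/31; -557/31 -562/31 774/31]
step 1: x' = [-40011/40634, -198553/81268, -254219/81268], P' = [167831/20317 163258/20317 -248359/20317; 163258/20317 357849/40634 -517647/40634; -248359/20317 -517647/40634 2524363/40634]
step 2: x' = [17066613/7222610, 2043645/722261, 11151329/14445220], P' = [104677343/14445220 10095487/1444522 -93784073/14445220; 10095487/1444522 5582865/722261 -9701111/1444522; -93784073/14445220 -9701111/1444522 485958653/14445220]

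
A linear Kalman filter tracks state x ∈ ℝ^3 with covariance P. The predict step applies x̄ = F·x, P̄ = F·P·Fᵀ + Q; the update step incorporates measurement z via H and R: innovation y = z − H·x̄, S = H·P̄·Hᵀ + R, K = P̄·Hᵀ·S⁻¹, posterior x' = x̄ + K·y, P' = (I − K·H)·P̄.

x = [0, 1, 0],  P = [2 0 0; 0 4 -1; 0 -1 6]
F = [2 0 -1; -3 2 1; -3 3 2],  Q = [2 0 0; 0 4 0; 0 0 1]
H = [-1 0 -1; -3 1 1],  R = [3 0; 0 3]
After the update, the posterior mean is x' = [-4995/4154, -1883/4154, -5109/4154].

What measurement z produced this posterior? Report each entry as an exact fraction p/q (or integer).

z = [3, 2]

x̄ = F·x = [0, 2, 3]
P̄ = F·P·Fᵀ + Q = [16 -16 -21; -16 40 47; -21 47 67]
S = H·P̄·Hᵀ + R = [44 -92; -92 570]
K = P̄·Hᵀ·S⁻¹ = [-2485/8308 -410/2077; -2625/8308 386/2077; -1242/2077 889/4154]
x' − x̄ = [-4995/4154, -10191/4154, -17571/4154] = K·y
y = (KᵀK)⁻¹·Kᵀ·(x' − x̄) = [6, -3]
z = y + H·x̄ = [6, -3] + [-3, 5] = [3, 2]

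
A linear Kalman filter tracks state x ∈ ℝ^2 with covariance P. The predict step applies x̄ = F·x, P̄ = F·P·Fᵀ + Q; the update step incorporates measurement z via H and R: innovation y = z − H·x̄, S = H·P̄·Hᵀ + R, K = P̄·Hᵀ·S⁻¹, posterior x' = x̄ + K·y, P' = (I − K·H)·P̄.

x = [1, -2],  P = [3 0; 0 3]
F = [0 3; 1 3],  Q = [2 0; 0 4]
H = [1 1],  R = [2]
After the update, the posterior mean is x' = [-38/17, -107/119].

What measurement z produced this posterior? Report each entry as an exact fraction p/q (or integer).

x̄ = F·x = [-6, -5]
P̄ = F·P·Fᵀ + Q = [29 27; 27 34]
S = H·P̄·Hᵀ + R = [119]
K = P̄·Hᵀ·S⁻¹ = [8/17; 61/119]
x' − x̄ = [64/17, 488/119] = K·y
y = (KᵀK)⁻¹·Kᵀ·(x' − x̄) = [8]
z = y + H·x̄ = [8] + [-11] = [-3]

z = [-3]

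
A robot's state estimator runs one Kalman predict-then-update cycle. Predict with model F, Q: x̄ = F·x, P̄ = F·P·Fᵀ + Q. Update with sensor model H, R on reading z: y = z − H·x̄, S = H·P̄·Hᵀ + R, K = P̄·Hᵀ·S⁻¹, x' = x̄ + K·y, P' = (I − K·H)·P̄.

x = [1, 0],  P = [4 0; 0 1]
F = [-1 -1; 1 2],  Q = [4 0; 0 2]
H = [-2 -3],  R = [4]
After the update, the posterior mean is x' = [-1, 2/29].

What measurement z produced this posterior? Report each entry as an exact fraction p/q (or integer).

x̄ = F·x = [-1, 1]
P̄ = F·P·Fᵀ + Q = [9 -6; -6 10]
S = H·P̄·Hᵀ + R = [58]
K = P̄·Hᵀ·S⁻¹ = [0; -9/29]
x' − x̄ = [0, -27/29] = K·y
y = (KᵀK)⁻¹·Kᵀ·(x' − x̄) = [3]
z = y + H·x̄ = [3] + [-1] = [2]

z = [2]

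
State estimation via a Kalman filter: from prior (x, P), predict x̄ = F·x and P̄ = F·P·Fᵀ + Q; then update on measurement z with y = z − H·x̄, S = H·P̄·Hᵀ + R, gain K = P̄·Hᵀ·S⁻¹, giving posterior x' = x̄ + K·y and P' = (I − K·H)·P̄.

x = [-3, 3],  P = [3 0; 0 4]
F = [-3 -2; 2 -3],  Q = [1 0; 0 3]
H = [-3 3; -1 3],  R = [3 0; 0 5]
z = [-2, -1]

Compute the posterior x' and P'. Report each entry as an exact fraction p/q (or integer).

x' = [7297/28213, -11562/28213]
P' = [53212/28213 39774/28213; 39774/28213 35583/28213]

x̄ = F·x = [3, -15]
P̄ = F·P·Fᵀ + Q = [44 6; 6 51]
y = z − H·x̄ = [52, 47]
S = H·P̄·Hᵀ + R = [750 519; 519 472]
K = P̄·Hᵀ·S⁻¹ = [-13438/28213 13222/28213; -4191/28213 13395/28213]
x' = x̄ + K·y = [7297/28213, -11562/28213]
P' = (I − K·H)·P̄ = [53212/28213 39774/28213; 39774/28213 35583/28213]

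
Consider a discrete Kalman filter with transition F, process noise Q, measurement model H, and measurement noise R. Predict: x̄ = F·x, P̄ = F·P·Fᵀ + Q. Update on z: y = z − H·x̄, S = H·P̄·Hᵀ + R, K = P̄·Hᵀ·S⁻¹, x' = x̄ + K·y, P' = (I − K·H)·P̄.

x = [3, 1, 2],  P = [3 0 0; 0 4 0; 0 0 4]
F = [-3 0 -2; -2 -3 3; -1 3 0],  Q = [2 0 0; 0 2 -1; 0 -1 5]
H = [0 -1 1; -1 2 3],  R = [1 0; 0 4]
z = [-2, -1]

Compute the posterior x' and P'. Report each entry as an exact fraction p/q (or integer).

x̄ = F·x = [-13, -3, 0]
P̄ = F·P·Fᵀ + Q = [45 -6 9; -6 86 -31; 9 -31 44]
y = z − H·x̄ = [-5, -8]
S = H·P̄·Hᵀ + R = [193 -24; -24 387]
K = P̄·Hᵀ·S⁻¹ = [113/1647 -362/4941; -14413/24705 13597/74115; 10163/24705 13573/74115]
x' = x̄ + K·y = [-63032/4941, -114926/74115, -261029/74115]
P' = (I − K·H)·P̄ = [68800/1647 40787/4941 41126/4941; 40787/4941 159182/74115 115943/74115; 41126/4941 115943/74115 146432/74115]

x' = [-63032/4941, -114926/74115, -261029/74115]
P' = [68800/1647 40787/4941 41126/4941; 40787/4941 159182/74115 115943/74115; 41126/4941 115943/74115 146432/74115]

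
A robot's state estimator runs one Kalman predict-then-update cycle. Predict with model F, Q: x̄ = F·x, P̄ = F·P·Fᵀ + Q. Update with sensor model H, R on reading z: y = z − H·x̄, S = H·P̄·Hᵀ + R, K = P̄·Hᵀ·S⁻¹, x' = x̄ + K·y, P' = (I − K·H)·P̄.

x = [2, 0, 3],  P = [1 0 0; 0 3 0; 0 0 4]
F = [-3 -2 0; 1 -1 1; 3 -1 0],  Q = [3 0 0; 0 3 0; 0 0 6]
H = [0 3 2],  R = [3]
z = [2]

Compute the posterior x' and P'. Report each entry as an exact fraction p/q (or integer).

x' = [-517/82, 35/82, 21/41]
P' = [1965/82 201/82 -150/41; 201/82 227/82 -159/41; -150/41 -159/41 252/41]

x̄ = F·x = [-6, 5, 6]
P̄ = F·P·Fᵀ + Q = [24 3 -3; 3 11 6; -3 6 18]
y = z − H·x̄ = [-25]
S = H·P̄·Hᵀ + R = [246]
K = P̄·Hᵀ·S⁻¹ = [1/82; 15/82; 9/41]
x' = x̄ + K·y = [-517/82, 35/82, 21/41]
P' = (I − K·H)·P̄ = [1965/82 201/82 -150/41; 201/82 227/82 -159/41; -150/41 -159/41 252/41]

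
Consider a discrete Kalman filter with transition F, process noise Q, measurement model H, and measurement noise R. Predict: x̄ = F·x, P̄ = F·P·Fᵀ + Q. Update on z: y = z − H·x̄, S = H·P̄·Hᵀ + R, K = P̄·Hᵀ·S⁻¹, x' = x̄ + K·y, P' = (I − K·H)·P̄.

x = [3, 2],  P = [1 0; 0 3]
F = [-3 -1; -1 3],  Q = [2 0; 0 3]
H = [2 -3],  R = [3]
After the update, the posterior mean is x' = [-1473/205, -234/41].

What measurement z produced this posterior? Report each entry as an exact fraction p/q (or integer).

x̄ = F·x = [-11, 3]
P̄ = F·P·Fᵀ + Q = [14 -6; -6 31]
S = H·P̄·Hᵀ + R = [410]
K = P̄·Hᵀ·S⁻¹ = [23/205; -21/82]
x' − x̄ = [782/205, -357/41] = K·y
y = (KᵀK)⁻¹·Kᵀ·(x' − x̄) = [34]
z = y + H·x̄ = [34] + [-31] = [3]

z = [3]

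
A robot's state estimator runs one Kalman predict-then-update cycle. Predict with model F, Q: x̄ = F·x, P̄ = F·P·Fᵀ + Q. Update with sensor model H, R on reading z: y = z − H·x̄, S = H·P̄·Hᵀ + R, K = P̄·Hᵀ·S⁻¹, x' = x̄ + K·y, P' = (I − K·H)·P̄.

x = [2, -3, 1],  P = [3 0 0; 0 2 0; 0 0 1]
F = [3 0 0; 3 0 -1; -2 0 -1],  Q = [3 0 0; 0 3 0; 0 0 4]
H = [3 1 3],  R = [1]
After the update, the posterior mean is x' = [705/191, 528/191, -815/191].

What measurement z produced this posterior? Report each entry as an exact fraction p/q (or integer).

x̄ = F·x = [6, 5, -5]
P̄ = F·P·Fᵀ + Q = [30 27 -18; 27 31 -17; -18 -17 17]
S = H·P̄·Hᵀ + R = [191]
K = P̄·Hᵀ·S⁻¹ = [63/191; 61/191; -20/191]
x' − x̄ = [-441/191, -427/191, 140/191] = K·y
y = (KᵀK)⁻¹·Kᵀ·(x' − x̄) = [-7]
z = y + H·x̄ = [-7] + [8] = [1]

z = [1]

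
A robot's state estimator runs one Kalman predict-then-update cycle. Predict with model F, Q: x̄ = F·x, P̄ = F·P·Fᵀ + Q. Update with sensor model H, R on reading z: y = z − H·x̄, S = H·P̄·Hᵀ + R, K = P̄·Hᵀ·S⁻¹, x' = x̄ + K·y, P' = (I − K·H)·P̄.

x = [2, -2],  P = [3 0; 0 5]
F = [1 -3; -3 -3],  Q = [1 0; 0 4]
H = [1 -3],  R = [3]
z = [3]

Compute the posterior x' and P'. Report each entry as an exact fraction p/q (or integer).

x' = [891/104, 24/13]
P' = [21999/520 924/65; 924/65 332/65]

x̄ = F·x = [8, 0]
P̄ = F·P·Fᵀ + Q = [49 36; 36 76]
y = z − H·x̄ = [-5]
S = H·P̄·Hᵀ + R = [520]
K = P̄·Hᵀ·S⁻¹ = [-59/520; -24/65]
x' = x̄ + K·y = [891/104, 24/13]
P' = (I − K·H)·P̄ = [21999/520 924/65; 924/65 332/65]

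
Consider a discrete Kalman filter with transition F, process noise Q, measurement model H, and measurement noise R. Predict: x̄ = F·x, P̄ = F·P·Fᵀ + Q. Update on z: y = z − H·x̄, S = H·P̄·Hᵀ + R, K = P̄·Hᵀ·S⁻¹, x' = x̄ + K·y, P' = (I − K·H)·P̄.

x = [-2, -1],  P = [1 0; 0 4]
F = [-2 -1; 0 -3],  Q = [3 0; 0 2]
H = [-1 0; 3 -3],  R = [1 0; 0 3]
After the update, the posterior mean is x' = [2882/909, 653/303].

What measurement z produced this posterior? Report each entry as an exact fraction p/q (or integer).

x̄ = F·x = [5, 3]
P̄ = F·P·Fᵀ + Q = [11 12; 12 38]
S = H·P̄·Hᵀ + R = [12 3; 3 228]
K = P̄·Hᵀ·S⁻¹ = [-833/909 -1/909; -278/303 -100/303]
x' − x̄ = [-1663/909, -256/303] = K·y
y = (KᵀK)⁻¹·Kᵀ·(x' − x̄) = [2, -3]
z = y + H·x̄ = [2, -3] + [-5, 6] = [-3, 3]

z = [-3, 3]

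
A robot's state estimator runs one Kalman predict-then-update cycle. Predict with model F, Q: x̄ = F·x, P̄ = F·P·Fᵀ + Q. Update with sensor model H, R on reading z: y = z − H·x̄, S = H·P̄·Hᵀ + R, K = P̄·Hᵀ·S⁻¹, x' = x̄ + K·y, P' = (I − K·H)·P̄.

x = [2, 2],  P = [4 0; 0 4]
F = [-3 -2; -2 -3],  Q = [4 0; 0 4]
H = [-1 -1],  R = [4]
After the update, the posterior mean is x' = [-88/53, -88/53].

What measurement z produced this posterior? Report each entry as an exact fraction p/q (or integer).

z = [3]

x̄ = F·x = [-10, -10]
P̄ = F·P·Fᵀ + Q = [56 48; 48 56]
S = H·P̄·Hᵀ + R = [212]
K = P̄·Hᵀ·S⁻¹ = [-26/53; -26/53]
x' − x̄ = [442/53, 442/53] = K·y
y = (KᵀK)⁻¹·Kᵀ·(x' − x̄) = [-17]
z = y + H·x̄ = [-17] + [20] = [3]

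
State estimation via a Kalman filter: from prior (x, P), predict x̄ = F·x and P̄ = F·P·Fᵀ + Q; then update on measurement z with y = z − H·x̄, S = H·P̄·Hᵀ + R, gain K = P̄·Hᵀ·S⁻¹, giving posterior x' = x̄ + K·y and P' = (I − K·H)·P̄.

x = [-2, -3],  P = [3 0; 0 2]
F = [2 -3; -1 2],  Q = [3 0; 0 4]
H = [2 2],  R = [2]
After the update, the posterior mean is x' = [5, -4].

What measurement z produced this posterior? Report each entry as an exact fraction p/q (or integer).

z = [2]

x̄ = F·x = [5, -4]
P̄ = F·P·Fᵀ + Q = [33 -18; -18 15]
S = H·P̄·Hᵀ + R = [50]
K = P̄·Hᵀ·S⁻¹ = [3/5; -3/25]
x' − x̄ = [0, 0] = K·y
y = (KᵀK)⁻¹·Kᵀ·(x' − x̄) = [0]
z = y + H·x̄ = [0] + [2] = [2]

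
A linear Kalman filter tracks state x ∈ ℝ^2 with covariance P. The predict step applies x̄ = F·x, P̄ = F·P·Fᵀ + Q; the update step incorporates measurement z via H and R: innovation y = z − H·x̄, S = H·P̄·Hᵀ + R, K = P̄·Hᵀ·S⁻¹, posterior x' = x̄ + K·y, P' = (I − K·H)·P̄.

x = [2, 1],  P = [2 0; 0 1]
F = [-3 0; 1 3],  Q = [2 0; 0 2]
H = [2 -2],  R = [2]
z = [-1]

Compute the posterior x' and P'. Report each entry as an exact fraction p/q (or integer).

x' = [0, 8/13]
P' = [36/7 34/7; 34/7 461/91]

x̄ = F·x = [-6, 5]
P̄ = F·P·Fᵀ + Q = [20 -6; -6 13]
y = z − H·x̄ = [21]
S = H·P̄·Hᵀ + R = [182]
K = P̄·Hᵀ·S⁻¹ = [2/7; -19/91]
x' = x̄ + K·y = [0, 8/13]
P' = (I − K·H)·P̄ = [36/7 34/7; 34/7 461/91]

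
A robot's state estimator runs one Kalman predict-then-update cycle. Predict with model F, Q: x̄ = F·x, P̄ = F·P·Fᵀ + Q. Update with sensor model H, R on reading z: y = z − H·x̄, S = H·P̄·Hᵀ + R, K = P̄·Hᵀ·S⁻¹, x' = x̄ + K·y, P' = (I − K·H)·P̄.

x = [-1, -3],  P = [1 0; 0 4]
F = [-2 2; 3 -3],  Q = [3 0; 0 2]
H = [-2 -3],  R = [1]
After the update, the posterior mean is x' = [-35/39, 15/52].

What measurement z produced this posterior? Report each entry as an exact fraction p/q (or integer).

z = [1]

x̄ = F·x = [-4, 6]
P̄ = F·P·Fᵀ + Q = [23 -30; -30 47]
S = H·P̄·Hᵀ + R = [156]
K = P̄·Hᵀ·S⁻¹ = [11/39; -27/52]
x' − x̄ = [121/39, -297/52] = K·y
y = (KᵀK)⁻¹·Kᵀ·(x' − x̄) = [11]
z = y + H·x̄ = [11] + [-10] = [1]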